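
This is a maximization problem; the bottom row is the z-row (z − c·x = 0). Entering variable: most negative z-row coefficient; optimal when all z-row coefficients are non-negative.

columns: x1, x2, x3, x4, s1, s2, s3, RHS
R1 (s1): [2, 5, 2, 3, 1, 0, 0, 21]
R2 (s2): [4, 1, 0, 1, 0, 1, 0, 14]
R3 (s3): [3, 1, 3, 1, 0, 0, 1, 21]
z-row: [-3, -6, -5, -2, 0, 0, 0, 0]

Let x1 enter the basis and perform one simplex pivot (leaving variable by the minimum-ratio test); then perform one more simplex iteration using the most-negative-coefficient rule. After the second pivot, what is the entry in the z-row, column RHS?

Ratio test on column x1 — row 1: 21/2 = 21/2; row 2: 14/4 = 7/2; row 3: 21/3 = 7. Minimum is 7/2 at row 2 (s2 leaves); pivot element 4.
Divide row 2 by 4; eliminate column x1 from the other rows.
Second iteration: most negative z-row entry is -21/4 in column x2, so x2 enters.
Ratio test on column x2 — row 1: 14/(9/2) = 28/9; row 2: (7/2)/(1/4) = 14; row 3: (21/2)/(1/4) = 42. Minimum is 28/9 at row 1 (s1 leaves); pivot element 9/2.
Divide row 1 by 9/2; eliminate column x2 from the other rows.
After both pivots, the entry at the z-row, column RHS is 161/6.

161/6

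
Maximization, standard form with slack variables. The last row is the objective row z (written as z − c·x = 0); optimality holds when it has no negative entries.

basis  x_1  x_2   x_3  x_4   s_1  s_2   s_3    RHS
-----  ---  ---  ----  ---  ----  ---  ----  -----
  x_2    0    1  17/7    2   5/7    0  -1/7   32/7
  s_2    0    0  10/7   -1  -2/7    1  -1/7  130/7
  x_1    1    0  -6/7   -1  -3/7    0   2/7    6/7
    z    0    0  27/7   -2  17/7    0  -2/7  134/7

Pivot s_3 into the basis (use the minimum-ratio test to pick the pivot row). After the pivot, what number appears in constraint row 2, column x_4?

-3/2

Ratio test on column s_3 — row 1: entry -1/7 ≤ 0; row 2: entry -1/7 ≤ 0; row 3: (6/7)/(2/7) = 3. Minimum is 3 at row 3 (x_1 leaves); pivot element 2/7.
Divide row 3 by 2/7; eliminate column s_3 from the other rows.
Row 2 update in column x_4: -1 − (-1/7)·(-7/2) = -3/2.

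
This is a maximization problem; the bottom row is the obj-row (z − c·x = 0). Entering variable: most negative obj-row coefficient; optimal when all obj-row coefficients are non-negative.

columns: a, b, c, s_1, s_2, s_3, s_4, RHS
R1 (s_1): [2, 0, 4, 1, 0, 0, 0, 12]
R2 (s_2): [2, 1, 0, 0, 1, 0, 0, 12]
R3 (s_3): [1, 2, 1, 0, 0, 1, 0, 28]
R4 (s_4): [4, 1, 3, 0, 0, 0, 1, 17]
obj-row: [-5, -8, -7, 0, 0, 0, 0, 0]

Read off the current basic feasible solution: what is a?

a is not in the basis, so in the current basic feasible solution a = 0.

0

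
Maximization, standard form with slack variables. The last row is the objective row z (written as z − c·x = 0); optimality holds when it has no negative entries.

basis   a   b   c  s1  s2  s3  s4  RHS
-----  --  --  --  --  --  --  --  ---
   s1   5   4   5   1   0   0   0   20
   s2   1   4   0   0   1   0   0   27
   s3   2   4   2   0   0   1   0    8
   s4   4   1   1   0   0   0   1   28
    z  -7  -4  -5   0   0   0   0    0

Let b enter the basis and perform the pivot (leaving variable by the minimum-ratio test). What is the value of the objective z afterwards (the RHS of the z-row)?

8

Ratio test on column b — row 1: 20/4 = 5; row 2: 27/4 = 27/4; row 3: 8/4 = 2; row 4: 28/1 = 28. Minimum is 2 at row 3 (s3 leaves); pivot element 4.
Pivot on row 3; the z-row RHS becomes 0 − (-4)·2 = 8.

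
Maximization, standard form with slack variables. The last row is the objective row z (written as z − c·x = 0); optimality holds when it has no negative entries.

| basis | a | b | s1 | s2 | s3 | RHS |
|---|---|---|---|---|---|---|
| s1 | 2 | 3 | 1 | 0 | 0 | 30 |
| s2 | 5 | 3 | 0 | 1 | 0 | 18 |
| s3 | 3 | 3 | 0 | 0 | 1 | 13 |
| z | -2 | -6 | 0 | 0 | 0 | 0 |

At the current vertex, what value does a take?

a is not in the basis, so in the current basic feasible solution a = 0.

0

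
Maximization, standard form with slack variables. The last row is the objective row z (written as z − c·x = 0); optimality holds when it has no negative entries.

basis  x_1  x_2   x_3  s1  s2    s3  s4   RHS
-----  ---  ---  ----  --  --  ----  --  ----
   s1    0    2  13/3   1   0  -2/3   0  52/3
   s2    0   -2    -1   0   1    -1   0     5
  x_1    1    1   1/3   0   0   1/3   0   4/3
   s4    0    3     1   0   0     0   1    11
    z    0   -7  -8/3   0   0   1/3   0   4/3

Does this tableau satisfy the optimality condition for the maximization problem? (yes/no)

The z-row has a negative entry -7 in column x_2, so it is not optimal.

no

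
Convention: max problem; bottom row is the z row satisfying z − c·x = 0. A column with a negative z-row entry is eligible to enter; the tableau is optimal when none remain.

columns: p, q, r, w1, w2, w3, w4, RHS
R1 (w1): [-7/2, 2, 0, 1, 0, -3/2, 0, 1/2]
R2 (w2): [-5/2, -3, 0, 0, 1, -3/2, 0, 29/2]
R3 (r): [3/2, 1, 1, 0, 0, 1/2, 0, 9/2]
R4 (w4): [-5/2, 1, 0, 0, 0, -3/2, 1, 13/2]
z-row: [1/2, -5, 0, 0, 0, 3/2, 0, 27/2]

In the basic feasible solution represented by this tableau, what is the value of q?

0

q is not in the basis, so in the current basic feasible solution q = 0.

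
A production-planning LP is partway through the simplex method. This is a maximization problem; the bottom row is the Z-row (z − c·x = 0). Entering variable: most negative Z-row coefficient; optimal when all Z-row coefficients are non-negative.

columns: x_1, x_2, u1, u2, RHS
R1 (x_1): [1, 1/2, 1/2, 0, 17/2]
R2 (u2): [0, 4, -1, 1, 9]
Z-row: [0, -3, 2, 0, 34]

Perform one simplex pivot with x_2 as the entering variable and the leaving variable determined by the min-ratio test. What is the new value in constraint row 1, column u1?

5/8

Ratio test on column x_2 — row 1: (17/2)/(1/2) = 17; row 2: 9/4 = 9/4. Minimum is 9/4 at row 2 (u2 leaves); pivot element 4.
Divide row 2 by 4; eliminate column x_2 from the other rows.
Row 1 update in column u1: 1/2 − (1/2)·(-1/4) = 5/8.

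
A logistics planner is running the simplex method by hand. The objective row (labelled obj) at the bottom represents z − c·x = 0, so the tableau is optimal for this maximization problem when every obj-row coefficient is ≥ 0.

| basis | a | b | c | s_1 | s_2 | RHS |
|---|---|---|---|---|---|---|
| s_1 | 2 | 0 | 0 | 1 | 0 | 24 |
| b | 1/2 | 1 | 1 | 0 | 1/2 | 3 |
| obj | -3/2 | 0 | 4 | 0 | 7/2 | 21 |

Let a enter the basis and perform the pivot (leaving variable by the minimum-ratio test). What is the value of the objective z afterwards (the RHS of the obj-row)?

30

Ratio test on column a — row 1: 24/2 = 12; row 2: 3/(1/2) = 6. Minimum is 6 at row 2 (b leaves); pivot element 1/2.
Pivot on row 2; the obj-row RHS becomes 21 − (-3/2)·6 = 30.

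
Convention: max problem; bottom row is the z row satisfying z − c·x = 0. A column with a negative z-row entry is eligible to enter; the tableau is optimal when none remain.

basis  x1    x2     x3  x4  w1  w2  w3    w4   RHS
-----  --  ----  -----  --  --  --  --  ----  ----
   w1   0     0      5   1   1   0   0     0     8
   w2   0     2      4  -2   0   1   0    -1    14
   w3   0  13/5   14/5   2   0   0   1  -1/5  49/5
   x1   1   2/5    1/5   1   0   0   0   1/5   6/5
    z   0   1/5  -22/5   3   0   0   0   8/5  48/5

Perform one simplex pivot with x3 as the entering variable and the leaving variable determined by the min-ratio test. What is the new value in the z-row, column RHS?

Ratio test on column x3 — row 1: 8/5 = 8/5; row 2: 14/4 = 7/2; row 3: (49/5)/(14/5) = 7/2; row 4: (6/5)/(1/5) = 6. Minimum is 8/5 at row 1 (w1 leaves); pivot element 5.
Divide row 1 by 5; eliminate column x3 from the other rows.
z-row update in column RHS: 48/5 − (-22/5)·(8/5) = 416/25.

416/25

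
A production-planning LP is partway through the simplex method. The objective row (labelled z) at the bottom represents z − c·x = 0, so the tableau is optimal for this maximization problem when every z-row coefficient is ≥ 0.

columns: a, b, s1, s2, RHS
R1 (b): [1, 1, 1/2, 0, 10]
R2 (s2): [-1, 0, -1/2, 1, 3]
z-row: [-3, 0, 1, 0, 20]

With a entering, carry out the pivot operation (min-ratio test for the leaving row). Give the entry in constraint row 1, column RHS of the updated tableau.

Ratio test on column a — row 1: 10/1 = 10; row 2: entry -1 ≤ 0. Minimum is 10 at row 1 (b leaves); pivot element 1.
Divide row 1 by 1; eliminate column a from the other rows.
In the new row 1, the RHS entry is the old entry divided by the pivot: 10/1 = 10.

10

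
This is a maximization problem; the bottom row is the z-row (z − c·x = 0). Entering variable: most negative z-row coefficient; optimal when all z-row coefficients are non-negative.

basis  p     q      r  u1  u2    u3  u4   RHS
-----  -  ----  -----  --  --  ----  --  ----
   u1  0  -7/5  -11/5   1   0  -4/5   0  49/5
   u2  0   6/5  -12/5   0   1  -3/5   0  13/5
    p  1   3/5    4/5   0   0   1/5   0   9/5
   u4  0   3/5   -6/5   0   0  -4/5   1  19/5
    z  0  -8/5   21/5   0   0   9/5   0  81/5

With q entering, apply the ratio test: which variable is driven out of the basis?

u2

Column q entries and ratios — u1: -7/5 ≤ 0, skip; u2: (13/5)/(6/5) = 13/6; p: (9/5)/(3/5) = 3; u4: (19/5)/(3/5) = 19/3.
Smallest ratio is 13/6 in the row of u2, so u2 leaves.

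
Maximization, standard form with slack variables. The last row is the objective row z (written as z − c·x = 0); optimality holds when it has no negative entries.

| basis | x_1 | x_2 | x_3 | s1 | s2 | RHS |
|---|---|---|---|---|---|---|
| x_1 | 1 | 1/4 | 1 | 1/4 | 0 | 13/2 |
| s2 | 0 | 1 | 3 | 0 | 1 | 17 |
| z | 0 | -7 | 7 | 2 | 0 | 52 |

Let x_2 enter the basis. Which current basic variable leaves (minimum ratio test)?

Column x_2 entries and ratios — x_1: (13/2)/(1/4) = 26; s2: 17/1 = 17.
Smallest ratio is 17 in the row of s2, so s2 leaves.

s2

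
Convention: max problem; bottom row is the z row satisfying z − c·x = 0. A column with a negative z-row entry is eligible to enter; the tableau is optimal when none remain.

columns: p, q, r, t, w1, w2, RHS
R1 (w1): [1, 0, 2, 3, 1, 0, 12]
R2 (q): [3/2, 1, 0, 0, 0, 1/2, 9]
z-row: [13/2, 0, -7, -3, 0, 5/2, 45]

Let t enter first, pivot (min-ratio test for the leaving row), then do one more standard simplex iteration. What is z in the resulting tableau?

Ratio test on column t — row 1: 12/3 = 4; row 2: entry 0 ≤ 0. Minimum is 4 at row 1 (w1 leaves); pivot element 3.
Pivot on row 1; the z-row RHS becomes 45 − (-3)·4 = 57.
Next entering variable (most negative z-row entry -5): r.
Ratio test on column r — row 1: 4/(2/3) = 6; row 2: entry 0 ≤ 0. Minimum is 6 at row 1 (t leaves); pivot element 2/3.
After the second pivot the z-row RHS is 57 − (-5)·6 = 87.

87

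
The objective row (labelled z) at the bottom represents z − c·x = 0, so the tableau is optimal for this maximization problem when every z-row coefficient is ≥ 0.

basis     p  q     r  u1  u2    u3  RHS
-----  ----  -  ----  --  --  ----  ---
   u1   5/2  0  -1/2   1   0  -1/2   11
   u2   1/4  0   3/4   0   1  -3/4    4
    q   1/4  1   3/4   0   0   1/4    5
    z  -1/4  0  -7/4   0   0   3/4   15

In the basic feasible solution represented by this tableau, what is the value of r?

r is not in the basis, so in the current basic feasible solution r = 0.

0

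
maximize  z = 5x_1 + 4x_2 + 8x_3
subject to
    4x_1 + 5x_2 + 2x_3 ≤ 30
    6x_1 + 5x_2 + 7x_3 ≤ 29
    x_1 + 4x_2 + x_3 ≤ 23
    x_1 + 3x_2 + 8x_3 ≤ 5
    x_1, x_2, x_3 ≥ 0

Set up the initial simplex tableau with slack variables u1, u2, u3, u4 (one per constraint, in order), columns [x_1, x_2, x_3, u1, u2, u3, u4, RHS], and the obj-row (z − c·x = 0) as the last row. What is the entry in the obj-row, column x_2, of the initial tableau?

-4

The obj-row carries the negated objective coefficients: the x_2 entry is -4.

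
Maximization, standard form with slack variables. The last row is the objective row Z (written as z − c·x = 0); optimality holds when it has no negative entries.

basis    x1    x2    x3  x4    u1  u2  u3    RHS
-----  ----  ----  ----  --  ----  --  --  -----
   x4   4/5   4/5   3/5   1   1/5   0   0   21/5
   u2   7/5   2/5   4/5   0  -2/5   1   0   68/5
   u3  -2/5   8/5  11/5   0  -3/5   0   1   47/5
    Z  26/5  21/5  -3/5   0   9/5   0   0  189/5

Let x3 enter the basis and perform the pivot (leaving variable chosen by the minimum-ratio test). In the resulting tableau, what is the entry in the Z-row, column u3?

3/11

Ratio test on column x3 — row 1: (21/5)/(3/5) = 7; row 2: (68/5)/(4/5) = 17; row 3: (47/5)/(11/5) = 47/11. Minimum is 47/11 at row 3 (u3 leaves); pivot element 11/5.
Divide row 3 by 11/5; eliminate column x3 from the other rows.
Z-row update in column u3: 0 − (-3/5)·(5/11) = 3/11.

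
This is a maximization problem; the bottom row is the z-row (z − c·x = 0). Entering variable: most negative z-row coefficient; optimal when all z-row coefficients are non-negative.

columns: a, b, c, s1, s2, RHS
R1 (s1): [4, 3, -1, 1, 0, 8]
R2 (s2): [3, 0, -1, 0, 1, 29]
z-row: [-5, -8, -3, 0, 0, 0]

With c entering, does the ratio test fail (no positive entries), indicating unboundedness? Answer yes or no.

Every constraint-row entry in column c is ≤ 0, so increasing c is unbounded.

yes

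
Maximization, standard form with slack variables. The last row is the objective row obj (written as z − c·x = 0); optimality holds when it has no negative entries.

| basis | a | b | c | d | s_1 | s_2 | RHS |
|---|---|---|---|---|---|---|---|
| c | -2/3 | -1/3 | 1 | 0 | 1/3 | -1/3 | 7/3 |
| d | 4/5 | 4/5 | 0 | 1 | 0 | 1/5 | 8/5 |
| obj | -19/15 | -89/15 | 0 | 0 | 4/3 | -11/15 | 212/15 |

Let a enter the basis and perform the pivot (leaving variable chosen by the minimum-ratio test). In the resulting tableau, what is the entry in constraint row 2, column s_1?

Ratio test on column a — row 1: entry -2/3 ≤ 0; row 2: (8/5)/(4/5) = 2. Minimum is 2 at row 2 (d leaves); pivot element 4/5.
Divide row 2 by 4/5; eliminate column a from the other rows.
In the new row 2, the s_1 entry is the old entry divided by the pivot: 0/(4/5) = 0.

0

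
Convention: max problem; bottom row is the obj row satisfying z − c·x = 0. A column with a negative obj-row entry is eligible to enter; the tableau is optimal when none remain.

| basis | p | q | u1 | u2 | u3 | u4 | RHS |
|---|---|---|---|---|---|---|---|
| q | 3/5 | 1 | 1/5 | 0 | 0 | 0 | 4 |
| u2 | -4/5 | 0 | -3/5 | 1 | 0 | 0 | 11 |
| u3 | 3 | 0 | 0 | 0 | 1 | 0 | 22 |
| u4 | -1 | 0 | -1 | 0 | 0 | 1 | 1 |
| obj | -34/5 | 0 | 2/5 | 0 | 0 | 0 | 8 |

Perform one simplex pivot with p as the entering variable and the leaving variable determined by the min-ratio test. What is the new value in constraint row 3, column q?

Ratio test on column p — row 1: 4/(3/5) = 20/3; row 2: entry -4/5 ≤ 0; row 3: 22/3 = 22/3; row 4: entry -1 ≤ 0. Minimum is 20/3 at row 1 (q leaves); pivot element 3/5.
Divide row 1 by 3/5; eliminate column p from the other rows.
Row 3 update in column q: 0 − 3·(5/3) = -5.

-5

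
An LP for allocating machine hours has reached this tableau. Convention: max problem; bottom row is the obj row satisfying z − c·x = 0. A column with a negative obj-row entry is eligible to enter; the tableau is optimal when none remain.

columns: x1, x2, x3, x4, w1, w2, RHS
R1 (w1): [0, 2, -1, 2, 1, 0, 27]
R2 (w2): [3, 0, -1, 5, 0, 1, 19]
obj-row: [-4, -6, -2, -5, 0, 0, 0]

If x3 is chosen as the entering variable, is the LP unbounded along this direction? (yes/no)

yes

Every constraint-row entry in column x3 is ≤ 0, so increasing x3 is unbounded.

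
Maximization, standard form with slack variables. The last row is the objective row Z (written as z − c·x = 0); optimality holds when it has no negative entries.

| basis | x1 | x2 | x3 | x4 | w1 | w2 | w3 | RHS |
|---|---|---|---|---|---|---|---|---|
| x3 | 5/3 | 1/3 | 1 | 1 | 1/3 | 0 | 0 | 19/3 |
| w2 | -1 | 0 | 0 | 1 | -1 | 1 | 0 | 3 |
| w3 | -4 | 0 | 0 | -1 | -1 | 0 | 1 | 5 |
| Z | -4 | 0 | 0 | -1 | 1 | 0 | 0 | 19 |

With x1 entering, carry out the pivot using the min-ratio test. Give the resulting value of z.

Ratio test on column x1 — row 1: (19/3)/(5/3) = 19/5; row 2: entry -1 ≤ 0; row 3: entry -4 ≤ 0. Minimum is 19/5 at row 1 (x3 leaves); pivot element 5/3.
Pivot on row 1; the Z-row RHS becomes 19 − (-4)·(19/5) = 171/5.

171/5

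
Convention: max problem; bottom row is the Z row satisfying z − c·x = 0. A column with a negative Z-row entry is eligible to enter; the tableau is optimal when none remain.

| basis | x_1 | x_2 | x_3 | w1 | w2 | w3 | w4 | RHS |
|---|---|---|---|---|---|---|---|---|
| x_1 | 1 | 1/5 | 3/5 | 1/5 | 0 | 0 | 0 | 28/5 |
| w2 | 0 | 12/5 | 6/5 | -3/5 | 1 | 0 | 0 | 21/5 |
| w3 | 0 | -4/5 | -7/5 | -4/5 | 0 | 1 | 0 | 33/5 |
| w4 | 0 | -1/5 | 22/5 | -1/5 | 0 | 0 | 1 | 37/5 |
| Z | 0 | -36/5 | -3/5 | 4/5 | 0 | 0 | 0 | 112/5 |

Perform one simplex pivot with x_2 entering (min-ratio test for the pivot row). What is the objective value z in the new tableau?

Ratio test on column x_2 — row 1: (28/5)/(1/5) = 28; row 2: (21/5)/(12/5) = 7/4; row 3: entry -4/5 ≤ 0; row 4: entry -1/5 ≤ 0. Minimum is 7/4 at row 2 (w2 leaves); pivot element 12/5.
Pivot on row 2; the Z-row RHS becomes 112/5 − (-36/5)·(7/4) = 35.

35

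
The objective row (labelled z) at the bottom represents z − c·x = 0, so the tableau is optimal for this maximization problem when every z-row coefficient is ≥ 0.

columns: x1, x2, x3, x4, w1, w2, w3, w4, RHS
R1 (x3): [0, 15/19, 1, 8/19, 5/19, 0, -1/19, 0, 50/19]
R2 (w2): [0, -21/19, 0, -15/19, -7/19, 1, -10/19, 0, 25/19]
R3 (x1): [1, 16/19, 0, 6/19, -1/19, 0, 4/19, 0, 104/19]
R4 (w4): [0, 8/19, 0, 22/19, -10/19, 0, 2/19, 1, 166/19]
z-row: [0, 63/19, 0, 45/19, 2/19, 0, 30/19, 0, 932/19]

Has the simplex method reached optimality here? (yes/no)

yes

Every z-row coefficient is ≥ 0, so the tableau is optimal.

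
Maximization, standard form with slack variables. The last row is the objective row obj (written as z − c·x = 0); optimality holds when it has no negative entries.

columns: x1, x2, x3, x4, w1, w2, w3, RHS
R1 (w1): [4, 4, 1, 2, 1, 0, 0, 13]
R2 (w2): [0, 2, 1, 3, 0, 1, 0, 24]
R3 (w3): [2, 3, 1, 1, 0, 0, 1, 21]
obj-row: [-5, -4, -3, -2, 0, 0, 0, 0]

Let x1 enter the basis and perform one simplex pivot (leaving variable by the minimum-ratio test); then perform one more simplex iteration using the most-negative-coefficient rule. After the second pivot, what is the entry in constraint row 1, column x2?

Ratio test on column x1 — row 1: 13/4 = 13/4; row 2: entry 0 ≤ 0; row 3: 21/2 = 21/2. Minimum is 13/4 at row 1 (w1 leaves); pivot element 4.
Divide row 1 by 4; eliminate column x1 from the other rows.
Second iteration: most negative obj-row entry is -7/4 in column x3, so x3 enters.
Ratio test on column x3 — row 1: (13/4)/(1/4) = 13; row 2: 24/1 = 24; row 3: (29/2)/(1/2) = 29. Minimum is 13 at row 1 (x1 leaves); pivot element 1/4.
Divide row 1 by 1/4; eliminate column x3 from the other rows.
After both pivots, the entry at constraint row 1, column x2 is 4.

4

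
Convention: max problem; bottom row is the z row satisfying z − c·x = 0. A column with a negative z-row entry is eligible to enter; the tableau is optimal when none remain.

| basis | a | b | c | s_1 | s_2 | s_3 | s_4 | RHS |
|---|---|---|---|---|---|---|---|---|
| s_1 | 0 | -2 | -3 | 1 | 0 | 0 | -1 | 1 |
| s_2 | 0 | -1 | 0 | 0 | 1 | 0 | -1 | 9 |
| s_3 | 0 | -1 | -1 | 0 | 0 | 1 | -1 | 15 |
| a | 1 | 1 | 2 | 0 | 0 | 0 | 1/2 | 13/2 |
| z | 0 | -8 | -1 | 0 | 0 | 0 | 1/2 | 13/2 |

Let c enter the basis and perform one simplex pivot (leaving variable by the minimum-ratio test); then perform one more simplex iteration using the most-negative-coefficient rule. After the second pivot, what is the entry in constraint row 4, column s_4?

1/2

Ratio test on column c — row 1: entry -3 ≤ 0; row 2: entry 0 ≤ 0; row 3: entry -1 ≤ 0; row 4: (13/2)/2 = 13/4. Minimum is 13/4 at row 4 (a leaves); pivot element 2.
Divide row 4 by 2; eliminate column c from the other rows.
Second iteration: most negative z-row entry is -15/2 in column b, so b enters.
Ratio test on column b — row 1: entry -1/2 ≤ 0; row 2: entry -1 ≤ 0; row 3: entry -1/2 ≤ 0; row 4: (13/4)/(1/2) = 13/2. Minimum is 13/2 at row 4 (c leaves); pivot element 1/2.
Divide row 4 by 1/2; eliminate column b from the other rows.
After both pivots, the entry at constraint row 4, column s_4 is 1/2.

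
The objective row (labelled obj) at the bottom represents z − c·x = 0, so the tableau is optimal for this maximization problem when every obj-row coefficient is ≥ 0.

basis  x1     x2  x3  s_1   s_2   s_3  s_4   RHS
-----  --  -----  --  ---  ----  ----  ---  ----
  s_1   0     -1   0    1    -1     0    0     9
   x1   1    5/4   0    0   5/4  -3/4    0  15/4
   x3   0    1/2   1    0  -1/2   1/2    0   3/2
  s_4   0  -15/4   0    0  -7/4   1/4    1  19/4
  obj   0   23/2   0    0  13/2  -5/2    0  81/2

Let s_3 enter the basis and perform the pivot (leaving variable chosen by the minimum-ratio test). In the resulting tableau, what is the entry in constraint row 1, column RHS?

Ratio test on column s_3 — row 1: entry 0 ≤ 0; row 2: entry -3/4 ≤ 0; row 3: (3/2)/(1/2) = 3; row 4: (19/4)/(1/4) = 19. Minimum is 3 at row 3 (x3 leaves); pivot element 1/2.
Divide row 3 by 1/2; eliminate column s_3 from the other rows.
Row 1 update in column RHS: 9 − 0·3 = 9.

9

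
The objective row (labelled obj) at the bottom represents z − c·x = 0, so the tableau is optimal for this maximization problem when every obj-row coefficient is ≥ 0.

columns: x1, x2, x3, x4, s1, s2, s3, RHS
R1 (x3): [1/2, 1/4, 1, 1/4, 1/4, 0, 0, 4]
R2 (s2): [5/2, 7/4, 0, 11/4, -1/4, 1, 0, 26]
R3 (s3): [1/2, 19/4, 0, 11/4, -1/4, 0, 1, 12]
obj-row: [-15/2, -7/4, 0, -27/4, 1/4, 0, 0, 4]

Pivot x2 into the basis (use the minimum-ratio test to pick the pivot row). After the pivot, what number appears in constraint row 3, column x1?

Ratio test on column x2 — row 1: 4/(1/4) = 16; row 2: 26/(7/4) = 104/7; row 3: 12/(19/4) = 48/19. Minimum is 48/19 at row 3 (s3 leaves); pivot element 19/4.
Divide row 3 by 19/4; eliminate column x2 from the other rows.
In the new row 3, the x1 entry is the old entry divided by the pivot: (1/2)/(19/4) = 2/19.

2/19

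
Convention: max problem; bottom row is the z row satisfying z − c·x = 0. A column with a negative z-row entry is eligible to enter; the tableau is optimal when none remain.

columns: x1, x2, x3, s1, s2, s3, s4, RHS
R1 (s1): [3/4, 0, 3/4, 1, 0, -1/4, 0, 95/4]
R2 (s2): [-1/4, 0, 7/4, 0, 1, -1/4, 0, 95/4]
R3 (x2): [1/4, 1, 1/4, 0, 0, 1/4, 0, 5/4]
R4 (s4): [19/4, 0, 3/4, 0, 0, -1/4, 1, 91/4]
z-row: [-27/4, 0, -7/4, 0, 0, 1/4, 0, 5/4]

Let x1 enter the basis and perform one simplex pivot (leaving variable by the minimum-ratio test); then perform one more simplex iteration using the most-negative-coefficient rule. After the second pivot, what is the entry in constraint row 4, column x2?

-3/4

Ratio test on column x1 — row 1: (95/4)/(3/4) = 95/3; row 2: entry -1/4 ≤ 0; row 3: (5/4)/(1/4) = 5; row 4: (91/4)/(19/4) = 91/19. Minimum is 91/19 at row 4 (s4 leaves); pivot element 19/4.
Divide row 4 by 19/4; eliminate column x1 from the other rows.
Second iteration: most negative z-row entry is -13/19 in column x3, so x3 enters.
Ratio test on column x3 — row 1: (383/19)/(12/19) = 383/12; row 2: (474/19)/(34/19) = 237/17; row 3: (1/19)/(4/19) = 1/4; row 4: (91/19)/(3/19) = 91/3. Minimum is 1/4 at row 3 (x2 leaves); pivot element 4/19.
Divide row 3 by 4/19; eliminate column x3 from the other rows.
After both pivots, the entry at constraint row 4, column x2 is -3/4.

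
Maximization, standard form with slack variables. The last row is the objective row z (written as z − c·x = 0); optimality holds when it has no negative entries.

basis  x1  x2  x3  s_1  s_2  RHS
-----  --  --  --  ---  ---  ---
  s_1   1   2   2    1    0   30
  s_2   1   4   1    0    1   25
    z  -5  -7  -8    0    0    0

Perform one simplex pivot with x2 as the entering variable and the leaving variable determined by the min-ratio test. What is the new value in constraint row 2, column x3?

1/4

Ratio test on column x2 — row 1: 30/2 = 15; row 2: 25/4 = 25/4. Minimum is 25/4 at row 2 (s_2 leaves); pivot element 4.
Divide row 2 by 4; eliminate column x2 from the other rows.
In the new row 2, the x3 entry is the old entry divided by the pivot: 1/4 = 1/4.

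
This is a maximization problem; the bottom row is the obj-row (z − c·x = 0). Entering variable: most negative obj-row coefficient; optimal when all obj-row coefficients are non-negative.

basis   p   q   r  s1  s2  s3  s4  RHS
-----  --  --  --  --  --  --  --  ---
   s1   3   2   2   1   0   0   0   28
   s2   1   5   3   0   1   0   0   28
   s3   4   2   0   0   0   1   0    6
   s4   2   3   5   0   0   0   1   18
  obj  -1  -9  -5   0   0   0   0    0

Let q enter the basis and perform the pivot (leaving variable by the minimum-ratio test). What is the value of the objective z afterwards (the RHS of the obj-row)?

27

Ratio test on column q — row 1: 28/2 = 14; row 2: 28/5 = 28/5; row 3: 6/2 = 3; row 4: 18/3 = 6. Minimum is 3 at row 3 (s3 leaves); pivot element 2.
Pivot on row 3; the obj-row RHS becomes 0 − (-9)·3 = 27.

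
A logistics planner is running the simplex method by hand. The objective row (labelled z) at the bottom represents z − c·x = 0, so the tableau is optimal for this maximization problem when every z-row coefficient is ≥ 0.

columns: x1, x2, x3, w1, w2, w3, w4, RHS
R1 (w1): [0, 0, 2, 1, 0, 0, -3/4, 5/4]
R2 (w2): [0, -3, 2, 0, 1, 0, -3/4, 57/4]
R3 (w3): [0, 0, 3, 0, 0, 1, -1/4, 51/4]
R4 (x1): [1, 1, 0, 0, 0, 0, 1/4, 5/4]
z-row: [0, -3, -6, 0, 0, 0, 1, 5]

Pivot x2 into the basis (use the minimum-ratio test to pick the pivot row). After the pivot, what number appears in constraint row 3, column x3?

3

Ratio test on column x2 — row 1: entry 0 ≤ 0; row 2: entry -3 ≤ 0; row 3: entry 0 ≤ 0; row 4: (5/4)/1 = 5/4. Minimum is 5/4 at row 4 (x1 leaves); pivot element 1.
Divide row 4 by 1; eliminate column x2 from the other rows.
Row 3 update in column x3: 3 − 0·0 = 3.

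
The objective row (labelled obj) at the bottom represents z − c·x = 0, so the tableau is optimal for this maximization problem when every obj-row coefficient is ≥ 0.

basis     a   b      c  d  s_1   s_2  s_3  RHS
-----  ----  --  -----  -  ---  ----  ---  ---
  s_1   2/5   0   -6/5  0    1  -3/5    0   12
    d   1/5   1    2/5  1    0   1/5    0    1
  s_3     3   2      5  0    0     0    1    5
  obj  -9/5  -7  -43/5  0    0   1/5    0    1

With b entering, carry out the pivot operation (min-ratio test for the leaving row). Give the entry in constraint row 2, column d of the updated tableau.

Ratio test on column b — row 1: entry 0 ≤ 0; row 2: 1/1 = 1; row 3: 5/2 = 5/2. Minimum is 1 at row 2 (d leaves); pivot element 1.
Divide row 2 by 1; eliminate column b from the other rows.
In the new row 2, the d entry is the old entry divided by the pivot: 1/1 = 1.

1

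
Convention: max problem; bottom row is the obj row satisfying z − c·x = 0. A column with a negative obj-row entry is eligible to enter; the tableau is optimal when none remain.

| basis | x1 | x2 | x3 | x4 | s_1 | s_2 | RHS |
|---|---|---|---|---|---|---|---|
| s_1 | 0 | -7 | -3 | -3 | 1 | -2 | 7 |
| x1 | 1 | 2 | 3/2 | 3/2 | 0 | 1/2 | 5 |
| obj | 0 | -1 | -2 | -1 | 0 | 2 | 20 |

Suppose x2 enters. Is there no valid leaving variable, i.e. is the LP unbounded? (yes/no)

no

Column x2 has positive entries in row(s) 2, so the ratio test bounds it — not unbounded.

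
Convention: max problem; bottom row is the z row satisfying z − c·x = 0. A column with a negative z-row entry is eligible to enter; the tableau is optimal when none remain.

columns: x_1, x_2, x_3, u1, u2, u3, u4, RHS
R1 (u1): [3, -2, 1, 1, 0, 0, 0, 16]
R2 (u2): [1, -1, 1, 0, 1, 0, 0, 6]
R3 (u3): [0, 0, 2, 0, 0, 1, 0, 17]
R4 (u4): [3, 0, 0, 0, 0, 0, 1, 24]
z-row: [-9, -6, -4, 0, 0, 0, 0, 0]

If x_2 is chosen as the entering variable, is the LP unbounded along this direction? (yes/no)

Every constraint-row entry in column x_2 is ≤ 0, so increasing x_2 is unbounded.

yes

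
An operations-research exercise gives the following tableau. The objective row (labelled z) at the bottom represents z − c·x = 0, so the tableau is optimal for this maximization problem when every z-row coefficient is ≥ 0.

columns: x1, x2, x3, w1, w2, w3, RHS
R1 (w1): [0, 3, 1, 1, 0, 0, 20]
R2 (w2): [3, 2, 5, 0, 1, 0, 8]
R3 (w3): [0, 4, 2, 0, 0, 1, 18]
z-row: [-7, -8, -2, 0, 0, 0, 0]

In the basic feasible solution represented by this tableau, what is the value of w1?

w1 is basic (row 1); its value is the RHS of that row, 20.

20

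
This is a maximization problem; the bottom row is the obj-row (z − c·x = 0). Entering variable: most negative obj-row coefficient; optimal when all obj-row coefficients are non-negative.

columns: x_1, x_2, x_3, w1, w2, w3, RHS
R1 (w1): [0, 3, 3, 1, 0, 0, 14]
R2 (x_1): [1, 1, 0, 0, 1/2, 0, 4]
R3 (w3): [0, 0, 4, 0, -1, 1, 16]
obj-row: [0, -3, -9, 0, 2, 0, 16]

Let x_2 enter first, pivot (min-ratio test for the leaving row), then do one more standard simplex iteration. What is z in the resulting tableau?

34

Ratio test on column x_2 — row 1: 14/3 = 14/3; row 2: 4/1 = 4; row 3: entry 0 ≤ 0. Minimum is 4 at row 2 (x_1 leaves); pivot element 1.
Pivot on row 2; the obj-row RHS becomes 16 − (-3)·4 = 28.
Next entering variable (most negative obj-row entry -9): x_3.
Ratio test on column x_3 — row 1: 2/3 = 2/3; row 2: entry 0 ≤ 0; row 3: 16/4 = 4. Minimum is 2/3 at row 1 (w1 leaves); pivot element 3.
After the second pivot the obj-row RHS is 28 − (-9)·(2/3) = 34.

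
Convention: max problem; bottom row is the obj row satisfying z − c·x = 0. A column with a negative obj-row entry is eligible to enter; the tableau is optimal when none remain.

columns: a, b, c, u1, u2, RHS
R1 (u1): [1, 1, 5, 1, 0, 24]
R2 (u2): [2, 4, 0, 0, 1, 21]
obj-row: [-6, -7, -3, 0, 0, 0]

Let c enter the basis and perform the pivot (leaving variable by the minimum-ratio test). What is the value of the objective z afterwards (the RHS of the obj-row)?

72/5

Ratio test on column c — row 1: 24/5 = 24/5; row 2: entry 0 ≤ 0. Minimum is 24/5 at row 1 (u1 leaves); pivot element 5.
Pivot on row 1; the obj-row RHS becomes 0 − (-3)·(24/5) = 72/5.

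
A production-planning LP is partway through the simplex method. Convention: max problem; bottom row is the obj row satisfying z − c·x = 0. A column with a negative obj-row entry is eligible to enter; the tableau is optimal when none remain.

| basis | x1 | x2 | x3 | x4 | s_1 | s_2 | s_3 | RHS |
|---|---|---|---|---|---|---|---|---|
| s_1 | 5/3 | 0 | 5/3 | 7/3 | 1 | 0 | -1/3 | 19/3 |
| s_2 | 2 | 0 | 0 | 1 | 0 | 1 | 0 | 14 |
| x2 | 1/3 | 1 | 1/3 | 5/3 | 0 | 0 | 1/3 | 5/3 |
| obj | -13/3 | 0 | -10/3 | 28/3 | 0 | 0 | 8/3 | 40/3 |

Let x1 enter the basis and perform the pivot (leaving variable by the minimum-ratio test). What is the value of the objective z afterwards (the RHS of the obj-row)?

149/5

Ratio test on column x1 — row 1: (19/3)/(5/3) = 19/5; row 2: 14/2 = 7; row 3: (5/3)/(1/3) = 5. Minimum is 19/5 at row 1 (s_1 leaves); pivot element 5/3.
Pivot on row 1; the obj-row RHS becomes 40/3 − (-13/3)·(19/5) = 149/5.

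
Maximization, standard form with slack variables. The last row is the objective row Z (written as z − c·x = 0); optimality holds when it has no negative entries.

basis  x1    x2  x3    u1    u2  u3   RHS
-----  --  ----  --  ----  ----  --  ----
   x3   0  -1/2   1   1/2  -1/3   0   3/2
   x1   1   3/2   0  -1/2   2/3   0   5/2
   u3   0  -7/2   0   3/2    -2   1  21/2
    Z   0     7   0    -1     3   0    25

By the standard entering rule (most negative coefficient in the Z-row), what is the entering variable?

u1

Negative Z-row entries: u1: -1.
The most negative is -1 in column u1, so u1 enters.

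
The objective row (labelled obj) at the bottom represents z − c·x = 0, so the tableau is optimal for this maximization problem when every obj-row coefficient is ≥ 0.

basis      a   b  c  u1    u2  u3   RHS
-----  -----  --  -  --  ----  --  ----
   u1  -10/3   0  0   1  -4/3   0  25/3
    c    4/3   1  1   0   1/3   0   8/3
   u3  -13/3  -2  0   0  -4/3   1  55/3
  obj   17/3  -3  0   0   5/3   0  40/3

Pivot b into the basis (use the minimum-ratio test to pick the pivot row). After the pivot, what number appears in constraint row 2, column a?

4/3

Ratio test on column b — row 1: entry 0 ≤ 0; row 2: (8/3)/1 = 8/3; row 3: entry -2 ≤ 0. Minimum is 8/3 at row 2 (c leaves); pivot element 1.
Divide row 2 by 1; eliminate column b from the other rows.
In the new row 2, the a entry is the old entry divided by the pivot: (4/3)/1 = 4/3.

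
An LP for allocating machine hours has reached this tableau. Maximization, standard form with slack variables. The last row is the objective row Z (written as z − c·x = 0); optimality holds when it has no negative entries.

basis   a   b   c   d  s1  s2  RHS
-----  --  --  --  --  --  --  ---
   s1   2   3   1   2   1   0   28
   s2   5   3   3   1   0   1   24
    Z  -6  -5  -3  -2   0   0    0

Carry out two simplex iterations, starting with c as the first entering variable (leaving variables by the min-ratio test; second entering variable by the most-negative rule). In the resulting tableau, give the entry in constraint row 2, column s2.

Ratio test on column c — row 1: 28/1 = 28; row 2: 24/3 = 8. Minimum is 8 at row 2 (s2 leaves); pivot element 3.
Divide row 2 by 3; eliminate column c from the other rows.
Second iteration: most negative Z-row entry is -2 in column b, so b enters.
Ratio test on column b — row 1: 20/2 = 10; row 2: 8/1 = 8. Minimum is 8 at row 2 (c leaves); pivot element 1.
Divide row 2 by 1; eliminate column b from the other rows.
After both pivots, the entry at constraint row 2, column s2 is 1/3.

1/3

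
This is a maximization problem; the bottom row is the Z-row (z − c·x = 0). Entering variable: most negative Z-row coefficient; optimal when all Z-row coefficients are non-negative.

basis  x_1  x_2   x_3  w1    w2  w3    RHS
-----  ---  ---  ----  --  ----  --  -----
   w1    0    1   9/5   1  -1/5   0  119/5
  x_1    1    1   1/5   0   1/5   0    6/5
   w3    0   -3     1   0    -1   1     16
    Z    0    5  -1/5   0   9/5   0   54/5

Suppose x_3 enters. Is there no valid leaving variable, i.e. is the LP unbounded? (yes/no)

Column x_3 has positive entries in row(s) 1, 2, 3, so the ratio test bounds it — not unbounded.

no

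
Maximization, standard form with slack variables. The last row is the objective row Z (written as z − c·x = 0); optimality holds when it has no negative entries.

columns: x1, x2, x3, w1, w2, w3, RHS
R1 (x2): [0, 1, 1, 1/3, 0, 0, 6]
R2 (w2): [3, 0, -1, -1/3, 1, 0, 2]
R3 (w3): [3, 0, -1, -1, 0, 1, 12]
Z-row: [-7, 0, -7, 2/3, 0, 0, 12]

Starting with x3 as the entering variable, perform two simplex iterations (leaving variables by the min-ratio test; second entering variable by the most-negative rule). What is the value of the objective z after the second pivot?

218/3

Ratio test on column x3 — row 1: 6/1 = 6; row 2: entry -1 ≤ 0; row 3: entry -1 ≤ 0. Minimum is 6 at row 1 (x2 leaves); pivot element 1.
Pivot on row 1; the Z-row RHS becomes 12 − (-7)·6 = 54.
Next entering variable (most negative Z-row entry -7): x1.
Ratio test on column x1 — row 1: entry 0 ≤ 0; row 2: 8/3 = 8/3; row 3: 18/3 = 6. Minimum is 8/3 at row 2 (w2 leaves); pivot element 3.
After the second pivot the Z-row RHS is 54 − (-7)·(8/3) = 218/3.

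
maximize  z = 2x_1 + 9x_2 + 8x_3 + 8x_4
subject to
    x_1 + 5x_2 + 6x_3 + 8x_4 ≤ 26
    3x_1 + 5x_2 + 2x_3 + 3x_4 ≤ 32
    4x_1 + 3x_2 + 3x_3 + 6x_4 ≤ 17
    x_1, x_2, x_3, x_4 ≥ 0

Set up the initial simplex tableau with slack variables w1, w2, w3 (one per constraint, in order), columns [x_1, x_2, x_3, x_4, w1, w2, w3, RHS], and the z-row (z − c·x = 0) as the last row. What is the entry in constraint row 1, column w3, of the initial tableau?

0

Slack w3 belongs to constraint 3; its column is the unit vector e_3, so the entry in row 1 is 0.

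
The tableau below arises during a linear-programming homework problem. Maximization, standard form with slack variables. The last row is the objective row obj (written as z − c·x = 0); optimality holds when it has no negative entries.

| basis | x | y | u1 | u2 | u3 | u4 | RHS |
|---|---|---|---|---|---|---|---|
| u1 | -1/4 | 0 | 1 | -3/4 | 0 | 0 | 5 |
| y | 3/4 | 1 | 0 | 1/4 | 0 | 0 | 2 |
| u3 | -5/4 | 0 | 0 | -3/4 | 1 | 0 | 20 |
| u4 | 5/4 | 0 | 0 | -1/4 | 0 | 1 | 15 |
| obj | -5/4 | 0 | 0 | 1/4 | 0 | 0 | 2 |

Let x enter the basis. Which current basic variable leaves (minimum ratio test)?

Column x entries and ratios — u1: -1/4 ≤ 0, skip; y: 2/(3/4) = 8/3; u3: -5/4 ≤ 0, skip; u4: 15/(5/4) = 12.
Smallest ratio is 8/3 in the row of y, so y leaves.

y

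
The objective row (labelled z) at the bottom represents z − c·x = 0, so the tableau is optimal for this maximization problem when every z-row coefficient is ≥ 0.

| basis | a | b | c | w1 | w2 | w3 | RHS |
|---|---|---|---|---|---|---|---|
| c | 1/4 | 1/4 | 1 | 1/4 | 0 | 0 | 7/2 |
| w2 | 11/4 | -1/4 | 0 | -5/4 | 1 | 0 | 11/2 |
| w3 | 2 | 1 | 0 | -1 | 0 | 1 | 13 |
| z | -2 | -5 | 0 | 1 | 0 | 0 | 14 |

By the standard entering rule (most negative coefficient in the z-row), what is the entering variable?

Negative z-row entries: a: -2, b: -5.
The most negative is -5 in column b, so b enters.

b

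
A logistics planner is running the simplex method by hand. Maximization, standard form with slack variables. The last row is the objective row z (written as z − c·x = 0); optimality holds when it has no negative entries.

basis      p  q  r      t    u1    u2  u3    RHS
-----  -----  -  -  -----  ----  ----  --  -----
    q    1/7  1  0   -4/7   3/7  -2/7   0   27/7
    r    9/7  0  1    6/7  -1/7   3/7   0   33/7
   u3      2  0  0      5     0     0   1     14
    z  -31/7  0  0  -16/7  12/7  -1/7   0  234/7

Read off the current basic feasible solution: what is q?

27/7

q is basic (row 1); its value is the RHS of that row, 27/7.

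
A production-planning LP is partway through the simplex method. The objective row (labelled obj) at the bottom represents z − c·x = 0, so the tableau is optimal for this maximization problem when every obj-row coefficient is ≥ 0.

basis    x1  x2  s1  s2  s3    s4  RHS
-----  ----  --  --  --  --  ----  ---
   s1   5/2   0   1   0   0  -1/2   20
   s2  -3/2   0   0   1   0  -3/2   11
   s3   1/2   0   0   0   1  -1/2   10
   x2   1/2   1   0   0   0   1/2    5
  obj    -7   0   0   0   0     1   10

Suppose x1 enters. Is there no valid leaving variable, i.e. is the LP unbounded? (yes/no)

no

Column x1 has positive entries in row(s) 1, 3, 4, so the ratio test bounds it — not unbounded.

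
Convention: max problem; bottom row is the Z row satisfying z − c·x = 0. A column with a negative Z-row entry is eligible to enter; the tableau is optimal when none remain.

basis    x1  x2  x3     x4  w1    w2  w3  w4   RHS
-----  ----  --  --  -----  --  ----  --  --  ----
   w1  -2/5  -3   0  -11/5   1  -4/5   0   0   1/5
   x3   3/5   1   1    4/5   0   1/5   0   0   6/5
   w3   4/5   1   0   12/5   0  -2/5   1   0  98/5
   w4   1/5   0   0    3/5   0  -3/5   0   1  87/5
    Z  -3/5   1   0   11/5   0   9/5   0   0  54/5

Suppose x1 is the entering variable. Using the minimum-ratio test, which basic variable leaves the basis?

Column x1 entries and ratios — w1: -2/5 ≤ 0, skip; x3: (6/5)/(3/5) = 2; w3: (98/5)/(4/5) = 49/2; w4: (87/5)/(1/5) = 87.
Smallest ratio is 2 in the row of x3, so x3 leaves.

x3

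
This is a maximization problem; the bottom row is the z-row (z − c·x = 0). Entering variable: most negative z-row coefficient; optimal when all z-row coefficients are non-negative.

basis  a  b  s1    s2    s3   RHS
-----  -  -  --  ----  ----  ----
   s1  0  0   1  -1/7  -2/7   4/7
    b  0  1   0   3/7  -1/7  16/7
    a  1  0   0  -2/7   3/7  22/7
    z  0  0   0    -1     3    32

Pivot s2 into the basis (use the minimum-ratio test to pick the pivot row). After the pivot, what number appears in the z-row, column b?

Ratio test on column s2 — row 1: entry -1/7 ≤ 0; row 2: (16/7)/(3/7) = 16/3; row 3: entry -2/7 ≤ 0. Minimum is 16/3 at row 2 (b leaves); pivot element 3/7.
Divide row 2 by 3/7; eliminate column s2 from the other rows.
z-row update in column b: 0 − (-1)·(7/3) = 7/3.

7/3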